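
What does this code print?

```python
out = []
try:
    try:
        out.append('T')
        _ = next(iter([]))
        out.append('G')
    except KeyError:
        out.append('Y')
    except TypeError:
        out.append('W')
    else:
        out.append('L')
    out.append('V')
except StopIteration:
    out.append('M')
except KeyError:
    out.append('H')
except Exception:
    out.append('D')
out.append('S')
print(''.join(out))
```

Execution trace: 'T' (inner try body) → 'M' (except StopIteration) → 'S' (after the try/except). Output: TMS

Answer: TMS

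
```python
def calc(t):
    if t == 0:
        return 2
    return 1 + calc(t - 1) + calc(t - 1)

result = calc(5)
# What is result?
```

calc(t) = 1 + 2·calc(t-1), calc(0)=2. Closed form: (2+1)·2^5 - 1 = 95.

Answer: 95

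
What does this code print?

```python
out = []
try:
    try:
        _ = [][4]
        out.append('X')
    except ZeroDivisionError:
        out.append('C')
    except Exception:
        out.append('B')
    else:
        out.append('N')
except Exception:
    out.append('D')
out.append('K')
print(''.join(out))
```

Execution trace: 'B' (inner except Exception) → 'K' (after the try/except). Output: BK

Answer: BK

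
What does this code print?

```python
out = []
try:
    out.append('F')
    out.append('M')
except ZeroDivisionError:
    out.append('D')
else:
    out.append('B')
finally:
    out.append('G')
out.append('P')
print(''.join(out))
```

Execution trace: 'F' (try body) → 'M' (try body, no exception) → 'B' (else) → 'G' (finally) → 'P' (after the try/except). Output: FMBGP

Answer: FMBGP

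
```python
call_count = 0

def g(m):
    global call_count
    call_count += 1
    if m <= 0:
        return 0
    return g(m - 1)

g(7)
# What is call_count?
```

Linear recursion stepping by 1: 8 calls from m=7 down to ≤0.

Answer: 8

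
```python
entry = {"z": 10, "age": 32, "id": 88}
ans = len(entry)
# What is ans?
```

Trace:
`entry = {"z": 10, "age": 32, "id": 88}` → entry = {'z': 10, 'age': 32, 'id': 88}
`ans = len(entry)` → ans = 3
So ans = 3

Answer: 3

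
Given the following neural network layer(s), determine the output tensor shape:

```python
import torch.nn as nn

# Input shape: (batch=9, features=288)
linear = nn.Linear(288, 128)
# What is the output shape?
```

Input: (9, 288) -> Output: (9, 128)

Answer: (9, 128)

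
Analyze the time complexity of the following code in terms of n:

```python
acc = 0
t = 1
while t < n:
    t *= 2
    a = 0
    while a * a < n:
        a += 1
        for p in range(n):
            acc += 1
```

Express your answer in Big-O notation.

Each loop level contributes: log n × √n × n. Multiplying the contributions gives O(n√n log n).

Answer: O(n√n log n)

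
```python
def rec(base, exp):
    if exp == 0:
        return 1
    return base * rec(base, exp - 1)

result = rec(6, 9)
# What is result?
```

rec(6, 9) = 6 * 6 * 6 * 6 * 6 * 6 * 6 * 6 * 6 = 10077696

Answer: 10077696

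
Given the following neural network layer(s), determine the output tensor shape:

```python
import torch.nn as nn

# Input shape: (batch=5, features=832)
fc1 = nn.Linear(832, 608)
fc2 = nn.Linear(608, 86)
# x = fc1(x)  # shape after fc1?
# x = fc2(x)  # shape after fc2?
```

Input: (5, 832) -> after fc1: (5, 608) -> Output: (5, 86)

Answer: (5, 86)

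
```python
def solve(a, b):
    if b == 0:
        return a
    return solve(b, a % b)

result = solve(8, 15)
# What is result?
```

solve(8, 15) -> solve(15, 8) -> solve(8, 7) -> solve(7, 1) -> solve(1, 0) -> 1

Answer: 1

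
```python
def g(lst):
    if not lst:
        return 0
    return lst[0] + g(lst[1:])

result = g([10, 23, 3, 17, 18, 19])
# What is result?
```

10 + 23 + 3 + 17 + 18 + 19 + 0 = 90

Answer: 90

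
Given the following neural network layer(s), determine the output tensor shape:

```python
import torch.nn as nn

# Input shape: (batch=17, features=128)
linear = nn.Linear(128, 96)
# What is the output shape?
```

Input: (17, 128) -> Output: (17, 96)

Answer: (17, 96)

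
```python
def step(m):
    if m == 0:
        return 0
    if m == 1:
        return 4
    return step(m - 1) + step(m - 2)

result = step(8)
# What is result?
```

Build up from base cases: step(0)=0, step(1)=4, step(2)=4, step(3)=8, step(4)=12, step(5)=20, step(6)=32, ..., step(8)=84

Answer: 84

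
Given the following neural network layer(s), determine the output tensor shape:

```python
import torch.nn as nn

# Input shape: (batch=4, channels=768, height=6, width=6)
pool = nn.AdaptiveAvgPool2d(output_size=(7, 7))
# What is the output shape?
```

Input: (4, 768, 6, 6) -> Output: (4, 768, 7, 7)

Answer: (4, 768, 7, 7)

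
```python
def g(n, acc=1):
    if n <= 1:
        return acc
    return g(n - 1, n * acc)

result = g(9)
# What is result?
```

Accumulator trace (n, acc): (9, 1) -> (8, 9) -> (7, 72) -> (6, 504) -> (5, 3024) -> (4, 15120) -> (3, 60480) -> (2, 181440) -> (1, 362880) -> return 362880

Answer: 362880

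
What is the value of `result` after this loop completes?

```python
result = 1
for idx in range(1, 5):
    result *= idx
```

4! = 24
`result` takes the values: 1 → 2 → 6 → 24

Answer: 24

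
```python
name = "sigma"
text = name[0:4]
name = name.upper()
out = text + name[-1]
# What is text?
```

Trace:
`name = "sigma"` → name = 'sigma'
`text = name[0:4]` → text = 'sigm'
`name = name.upper()` → name = 'SIGMA'
`out = text + name[-1]` → out = 'sigmA'
So text = 'sigm'

Answer: 'sigm'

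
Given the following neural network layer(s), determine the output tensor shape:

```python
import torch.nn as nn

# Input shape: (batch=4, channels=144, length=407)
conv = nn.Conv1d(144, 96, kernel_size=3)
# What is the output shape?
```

Input: (4, 144, 407) -> Output: (4, 96, 405)

Answer: (4, 96, 405)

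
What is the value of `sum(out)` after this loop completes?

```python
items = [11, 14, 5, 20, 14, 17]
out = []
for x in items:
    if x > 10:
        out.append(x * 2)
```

Sum of doubled values > 10
`out` takes the values: [] → [22] → [22, 28] → [22, 28, 40] → [22, 28, 40, 28] → [22, 28, 40, 28, 34]
So `sum(out)` = 152

Answer: 152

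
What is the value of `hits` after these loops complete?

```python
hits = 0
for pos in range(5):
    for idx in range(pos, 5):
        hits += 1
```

Upper triangle: 5 + 4 + ... + 1
`hits` takes the values: 0 → 1 → 2 → 3 → 4 → 5 → 6 → 7 → 8 → 9 → 10 → 11 → 12 → 13 → 14 → 15

Answer: 15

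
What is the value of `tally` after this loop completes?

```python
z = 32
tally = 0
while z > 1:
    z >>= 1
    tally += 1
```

Count right shifts until 1
`tally` takes the values: 0 → 1 → 2 → 3 → 4 → 5

Answer: 5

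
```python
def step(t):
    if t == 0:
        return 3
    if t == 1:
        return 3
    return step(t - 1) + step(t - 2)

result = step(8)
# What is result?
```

Build up from base cases: step(0)=3, step(1)=3, step(2)=6, step(3)=9, step(4)=15, step(5)=24, step(6)=39, ..., step(8)=102

Answer: 102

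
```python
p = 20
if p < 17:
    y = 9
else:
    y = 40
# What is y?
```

Trace:
`p = 20` → p = 20
`if p < 17: ...` → p < 17 is False, take else branch → y = 40
So y = 40

Answer: 40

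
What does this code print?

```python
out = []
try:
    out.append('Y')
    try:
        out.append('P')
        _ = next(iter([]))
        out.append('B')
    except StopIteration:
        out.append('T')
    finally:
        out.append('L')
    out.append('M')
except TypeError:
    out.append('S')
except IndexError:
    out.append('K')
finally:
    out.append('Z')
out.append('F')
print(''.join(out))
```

Execution trace: 'Y' (try body) → 'P' (inner try body) → 'T' (inner except StopIteration) → 'L' (inner finally) → 'M' (try body, no exception) → 'Z' (finally) → 'F' (after the try/except). Output: YPTLMZF

Answer: YPTLMZF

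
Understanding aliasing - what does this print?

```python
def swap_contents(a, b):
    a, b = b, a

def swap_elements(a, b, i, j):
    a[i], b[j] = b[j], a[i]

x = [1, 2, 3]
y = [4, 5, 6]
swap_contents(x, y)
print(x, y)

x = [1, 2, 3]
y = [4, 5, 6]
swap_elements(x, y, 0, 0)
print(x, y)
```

Key concept: parameter rebinding vs mutation.
Step by step:
`x = [1, 2, 3]` → x = [1, 2, 3]
`y = [4, 5, 6]` → y = [4, 5, 6]
`swap_contents(x, y)` → no visible change to tracked variables
`print(x, y)` → prints [1, 2, 3] [4, 5, 6]
`x = [1, 2, 3]` → x = [1, 2, 3]
`y = [4, 5, 6]` → y = [4, 5, 6]
`swap_elements(x, y, 0, 0)` → x = [4, 2, 3]; y = [1, 5, 6]
`print(x, y)` → prints [4, 2, 3] [1, 5, 6]

Answer:
[1, 2, 3] [4, 5, 6]
[4, 2, 3] [1, 5, 6]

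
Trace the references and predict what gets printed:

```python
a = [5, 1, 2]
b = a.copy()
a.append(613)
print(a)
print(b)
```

Key concept: list.copy() creates independent copy.
Step by step:
`a = [5, 1, 2]` → a = [5, 1, 2]
`b = a.copy()` → b = [5, 1, 2]
`a.append(613)` → a = [5, 1, 2, 613]
`print(a)` → prints [5, 1, 2, 613]
`print(b)` → prints [5, 1, 2]

Answer:
[5, 1, 2, 613]
[5, 1, 2]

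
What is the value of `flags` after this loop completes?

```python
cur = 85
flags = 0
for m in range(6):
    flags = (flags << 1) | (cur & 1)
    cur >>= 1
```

Reverse lowest 6 bits of 85
`flags` takes the values: 0 → 1 → 2 → 5 → 10 → 21 → 42

Answer: 42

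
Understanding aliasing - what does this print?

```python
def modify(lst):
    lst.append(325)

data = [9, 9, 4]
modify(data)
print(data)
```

Key concept: function modifies passed list.
Step by step:
`data = [9, 9, 4]` → data = [9, 9, 4]
`modify(data)` → data = [9, 9, 4, 325]
`print(data)` → prints [9, 9, 4, 325]

Answer: [9, 9, 4, 325]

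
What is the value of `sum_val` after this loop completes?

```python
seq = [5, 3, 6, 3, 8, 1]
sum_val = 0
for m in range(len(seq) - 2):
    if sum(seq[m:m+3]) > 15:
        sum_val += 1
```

Count windows with sum > 15
`sum_val` takes the values: 0 → 1

Answer: 1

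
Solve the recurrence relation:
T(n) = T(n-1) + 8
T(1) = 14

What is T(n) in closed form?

Unrolling: T(n) = T(1) + 8·(n-1) = 14 + 8(n-1) = 8n + 6.

Answer: T(n) = 8n + 6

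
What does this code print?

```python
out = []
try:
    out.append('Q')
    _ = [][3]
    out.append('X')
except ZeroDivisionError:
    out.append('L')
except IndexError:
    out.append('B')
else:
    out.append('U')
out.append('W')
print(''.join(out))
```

Execution trace: 'Q' (try body) → 'B' (except IndexError) → 'W' (after the try/except). Output: QBW

Answer: QBW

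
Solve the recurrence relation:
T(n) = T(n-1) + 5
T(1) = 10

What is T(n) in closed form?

Unrolling: T(n) = T(1) + 5·(n-1) = 10 + 5(n-1) = 5n + 5.

Answer: T(n) = 5n + 5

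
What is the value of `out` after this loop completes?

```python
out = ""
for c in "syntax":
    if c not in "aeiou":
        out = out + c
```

Remove vowels from 'syntax'
`out` takes the values: "" → "s" → "sy" → "syn" → "synt" → "syntx"

Answer: "syntx"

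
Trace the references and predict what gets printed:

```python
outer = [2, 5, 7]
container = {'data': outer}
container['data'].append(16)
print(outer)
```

Key concept: dict holds reference to list.
Step by step:
`outer = [2, 5, 7]` → outer = [2, 5, 7]
`container = {'data': outer}` → container = {'data': [2, 5, 7]}
`container['data'].append(16)` → outer = [2, 5, 7, 16]; container = {'data': [2, 5, 7, 16]}
`print(outer)` → prints [2, 5, 7, 16]

Answer: [2, 5, 7, 16]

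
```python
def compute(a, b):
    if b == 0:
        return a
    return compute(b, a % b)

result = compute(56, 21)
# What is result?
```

compute(56, 21) -> compute(21, 14) -> compute(14, 7) -> compute(7, 0) -> 7

Answer: 7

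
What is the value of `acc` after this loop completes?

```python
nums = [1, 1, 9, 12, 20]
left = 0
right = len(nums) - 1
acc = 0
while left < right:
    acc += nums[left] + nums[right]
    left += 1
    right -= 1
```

Sum of pairs from ends
`acc` takes the values: 0 → 21 → 34

Answer: 34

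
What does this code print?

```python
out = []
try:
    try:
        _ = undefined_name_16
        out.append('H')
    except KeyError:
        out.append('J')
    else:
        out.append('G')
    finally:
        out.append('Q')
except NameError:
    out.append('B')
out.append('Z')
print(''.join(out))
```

Execution trace: 'Q' (finally) → 'B' (outer except NameError) → 'Z' (after the try/except). Output: QBZ

Answer: QBZ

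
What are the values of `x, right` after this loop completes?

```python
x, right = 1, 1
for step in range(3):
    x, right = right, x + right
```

Fibonacci: after 3 iterations
`x, right` takes the values: (1, 1) → (1, 2) → (2, 3) → (3, 5)

Answer: 3, 5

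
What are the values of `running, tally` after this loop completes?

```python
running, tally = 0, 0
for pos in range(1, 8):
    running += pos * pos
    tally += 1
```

Sum of squares and count
`running, tally` takes the values: (0, 0) → (1, 0) → (1, 1) → (5, 1) → (5, 2) → (14, 2) → (14, 3) → (30, 3) → (30, 4) → (55, 4) → (55, 5) → (91, 5) → (91, 6) → (140, 6) → (140, 7)

Answer: 140, 7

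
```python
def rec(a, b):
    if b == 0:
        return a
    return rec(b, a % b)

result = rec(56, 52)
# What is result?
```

rec(56, 52) -> rec(52, 4) -> rec(4, 0) -> 4

Answer: 4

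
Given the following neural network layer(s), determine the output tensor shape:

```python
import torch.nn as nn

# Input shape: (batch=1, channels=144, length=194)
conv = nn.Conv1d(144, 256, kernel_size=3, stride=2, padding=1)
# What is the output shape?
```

Input: (1, 144, 194) -> Output: (1, 256, 97)

Answer: (1, 256, 97)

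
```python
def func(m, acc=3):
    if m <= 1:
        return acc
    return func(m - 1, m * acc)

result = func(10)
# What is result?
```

Accumulator trace (n, acc): (10, 3) -> (9, 30) -> (8, 270) -> (7, 2160) -> (6, 15120) -> (5, 90720) -> (4, 453600) -> (3, 1814400) -> (2, 5443200) -> (1, 10886400) -> return 10886400

Answer: 10886400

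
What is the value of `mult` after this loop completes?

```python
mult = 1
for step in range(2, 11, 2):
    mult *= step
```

Product of even numbers 2 to 10
`mult` takes the values: 1 → 2 → 8 → 48 → 384 → 3840

Answer: 3840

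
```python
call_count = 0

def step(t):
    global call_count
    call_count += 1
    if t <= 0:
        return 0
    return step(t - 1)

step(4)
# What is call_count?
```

Linear recursion stepping by 1: 5 calls from t=4 down to ≤0.

Answer: 5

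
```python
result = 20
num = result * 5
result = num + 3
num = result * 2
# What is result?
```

Trace:
`result = 20` → result = 20
`num = result * 5` → num = 100
`result = num + 3` → result = 103
`num = result * 2` → num = 206
So result = 103

Answer: 103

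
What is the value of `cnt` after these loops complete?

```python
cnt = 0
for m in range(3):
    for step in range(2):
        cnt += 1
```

3 * 2 = 6
`cnt` takes the values: 0 → 1 → 2 → 3 → 4 → 5 → 6

Answer: 6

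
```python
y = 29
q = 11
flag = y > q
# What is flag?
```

Trace:
`y = 29` → y = 29
`q = 11` → q = 11
`flag = y > q` → flag = True
So flag = True

Answer: True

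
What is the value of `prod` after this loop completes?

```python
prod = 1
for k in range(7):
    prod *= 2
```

2^7 = 128
`prod` takes the values: 1 → 2 → 4 → 8 → 16 → 32 → 64 → 128

Answer: 128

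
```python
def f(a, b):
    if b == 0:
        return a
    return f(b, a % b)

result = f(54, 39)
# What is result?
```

f(54, 39) -> f(39, 15) -> f(15, 9) -> f(9, 6) -> f(6, 3) -> f(3, 0) -> 3

Answer: 3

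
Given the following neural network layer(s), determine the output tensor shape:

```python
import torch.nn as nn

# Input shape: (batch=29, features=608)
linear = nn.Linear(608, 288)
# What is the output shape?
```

Input: (29, 608) -> Output: (29, 288)

Answer: (29, 288)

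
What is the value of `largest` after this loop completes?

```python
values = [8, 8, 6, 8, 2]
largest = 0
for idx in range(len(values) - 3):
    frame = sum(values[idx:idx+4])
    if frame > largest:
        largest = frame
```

Max sum of 4-element window in [8, 8, 6, 8, 2]
`largest` takes the values: 0 → 30

Answer: 30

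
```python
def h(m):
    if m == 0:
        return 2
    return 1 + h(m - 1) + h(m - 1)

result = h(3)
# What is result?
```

h(m) = 1 + 2·h(m-1), h(0)=2. Closed form: (2+1)·2^3 - 1 = 23.

Answer: 23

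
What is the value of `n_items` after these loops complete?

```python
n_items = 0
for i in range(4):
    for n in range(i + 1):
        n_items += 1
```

Triangle: 1 + 2 + ... + 4
`n_items` takes the values: 0 → 1 → 2 → 3 → 4 → 5 → 6 → 7 → 8 → 9 → 10

Answer: 10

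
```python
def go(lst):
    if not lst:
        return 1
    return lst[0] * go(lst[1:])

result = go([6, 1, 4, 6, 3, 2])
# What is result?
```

Product over [6, 1, 4, 6, 3, 2] = 6 * 1 * 4 * 6 * 3 * 2 = 864

Answer: 864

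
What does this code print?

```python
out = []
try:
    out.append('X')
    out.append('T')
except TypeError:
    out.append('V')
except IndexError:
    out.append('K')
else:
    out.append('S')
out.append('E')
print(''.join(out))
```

Execution trace: 'X' (try body) → 'T' (try body, no exception) → 'S' (else) → 'E' (after the try/except). Output: XTSE

Answer: XTSE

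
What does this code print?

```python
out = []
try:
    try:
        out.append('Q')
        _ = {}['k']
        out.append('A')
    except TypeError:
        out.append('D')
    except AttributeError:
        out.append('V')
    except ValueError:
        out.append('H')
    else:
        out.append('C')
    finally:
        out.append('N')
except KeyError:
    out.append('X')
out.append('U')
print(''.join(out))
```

Execution trace: 'Q' (try body) → 'N' (finally) → 'X' (outer except KeyError) → 'U' (after the try/except). Output: QNXU

Answer: QNXU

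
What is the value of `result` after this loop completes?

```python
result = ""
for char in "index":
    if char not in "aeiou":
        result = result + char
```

Remove vowels from 'index'
`result` takes the values: "" → "n" → "nd" → "ndx"

Answer: "ndx"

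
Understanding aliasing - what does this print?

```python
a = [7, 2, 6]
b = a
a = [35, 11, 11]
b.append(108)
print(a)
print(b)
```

Key concept: rebinding vs mutation: a is rebound to a new list, b still points at the original.
Step by step:
`a = [7, 2, 6]` → a = [7, 2, 6]
`b = a` → b = [7, 2, 6] (same object as a)
`a = [35, 11, 11]` → a = [35, 11, 11]
`b.append(108)` → b = [7, 2, 6, 108]
`print(a)` → prints [35, 11, 11]
`print(b)` → prints [7, 2, 6, 108]

Answer:
[35, 11, 11]
[7, 2, 6, 108]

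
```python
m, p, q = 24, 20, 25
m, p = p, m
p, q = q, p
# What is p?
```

Trace:
`m, p, q = 24, 20, 25` → m = 24; p = 20; q = 25
`m, p = p, m` → m = 20; p = 24
`p, q = q, p` → p = 25; q = 24
So p = 25

Answer: 25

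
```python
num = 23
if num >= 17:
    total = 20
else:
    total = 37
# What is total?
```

Trace:
`num = 23` → num = 23
`if num >= 17: ...` → num >= 17 is True → total = 20
So total = 20

Answer: 20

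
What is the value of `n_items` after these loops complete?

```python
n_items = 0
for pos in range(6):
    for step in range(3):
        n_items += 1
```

6 * 3 = 18
`n_items` takes the values: 0 → 1 → 2 → 3 → 4 → 5 → 6 → 7 → 8 → 9 → 10 → 11 → 12 → 13 → 14 → 15 → 16 → 17 → 18

Answer: 18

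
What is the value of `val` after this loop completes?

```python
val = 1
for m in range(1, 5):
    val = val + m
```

Start at 1, add 1 through 4
`val` takes the values: 1 → 2 → 4 → 7 → 11

Answer: 11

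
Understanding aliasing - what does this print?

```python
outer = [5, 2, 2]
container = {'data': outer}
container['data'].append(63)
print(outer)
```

Key concept: dict holds reference to list.
Step by step:
`outer = [5, 2, 2]` → outer = [5, 2, 2]
`container = {'data': outer}` → container = {'data': [5, 2, 2]}
`container['data'].append(63)` → outer = [5, 2, 2, 63]; container = {'data': [5, 2, 2, 63]}
`print(outer)` → prints [5, 2, 2, 63]

Answer: [5, 2, 2, 63]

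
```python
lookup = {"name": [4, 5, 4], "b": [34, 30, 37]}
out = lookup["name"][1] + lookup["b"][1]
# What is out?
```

Trace:
`lookup = {"name": [4, 5, 4], "b": [34, 30, 37]}` → lookup = {'name': [4, 5, 4], 'b': [34, 30, 37]}
`out = lookup["name"][1] + lookup["b"][1]` → out = 35
So out = 35

Answer: 35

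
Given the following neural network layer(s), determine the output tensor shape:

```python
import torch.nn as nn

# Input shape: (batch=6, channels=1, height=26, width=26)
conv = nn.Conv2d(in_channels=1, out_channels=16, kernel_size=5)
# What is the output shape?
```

Input: (6, 1, 26, 26) -> Output: (6, 16, 22, 22)

Answer: (6, 16, 22, 22)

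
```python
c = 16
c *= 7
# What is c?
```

Trace:
`c = 16` → c = 16
`c *= 7` → c = 112
So c = 112

Answer: 112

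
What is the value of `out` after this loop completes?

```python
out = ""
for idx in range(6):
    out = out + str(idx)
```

Concatenate digits 0 to 5
`out` takes the values: "" → "0" → "01" → "012" → "0123" → "01234" → "012345"

Answer: "012345"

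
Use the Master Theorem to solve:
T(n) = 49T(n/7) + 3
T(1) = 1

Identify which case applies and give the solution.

a=49, b=7, f(n)=3. log_7(49) = 2. Since c=0 < 2, Case 1 applies: T(n) = Θ(n^log_b(a)) = O(n^2).

Answer: O(n^2) - Case 1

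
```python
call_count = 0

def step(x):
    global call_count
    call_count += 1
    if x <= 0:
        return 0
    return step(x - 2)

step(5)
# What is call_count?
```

Linear recursion stepping by 2: 4 calls from x=5 down to ≤0.

Answer: 4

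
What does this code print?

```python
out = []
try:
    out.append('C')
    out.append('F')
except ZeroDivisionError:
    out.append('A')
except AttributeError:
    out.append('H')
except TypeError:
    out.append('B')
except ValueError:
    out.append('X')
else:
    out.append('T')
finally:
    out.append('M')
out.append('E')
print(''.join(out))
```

Execution trace: 'C' (try body) → 'F' (try body, no exception) → 'T' (else) → 'M' (finally) → 'E' (after the try/except). Output: CFTME

Answer: CFTME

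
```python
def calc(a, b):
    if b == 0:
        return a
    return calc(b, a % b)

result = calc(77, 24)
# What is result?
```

calc(77, 24) -> calc(24, 5) -> calc(5, 4) -> calc(4, 1) -> calc(1, 0) -> 1

Answer: 1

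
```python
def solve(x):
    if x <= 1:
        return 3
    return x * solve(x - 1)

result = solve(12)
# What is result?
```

solve(12) = 12 * 11 * 10 * 9 * 8 * 7 * 6 * 5 * 4 * 3 * 2 * 3 = 1437004800

Answer: 1437004800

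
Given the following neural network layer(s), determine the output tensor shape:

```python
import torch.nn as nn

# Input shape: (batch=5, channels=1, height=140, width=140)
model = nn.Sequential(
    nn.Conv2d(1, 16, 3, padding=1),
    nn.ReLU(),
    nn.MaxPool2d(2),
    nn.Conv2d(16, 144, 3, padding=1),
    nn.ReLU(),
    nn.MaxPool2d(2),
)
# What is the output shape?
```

Input: (5, 1, 140, 140) -> after first Conv2d: (5, 16, 140, 140) -> after first MaxPool2d: (5, 16, 70, 70) -> after second Conv2d: (5, 144, 70, 70) -> Output: (5, 144, 35, 35)

Answer: (5, 144, 35, 35)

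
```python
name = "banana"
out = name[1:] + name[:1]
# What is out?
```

Trace:
`name = "banana"` → name = 'banana'
`out = name[1:] + name[:1]` → out = 'ananab'
So out = 'ananab'

Answer: 'ananab'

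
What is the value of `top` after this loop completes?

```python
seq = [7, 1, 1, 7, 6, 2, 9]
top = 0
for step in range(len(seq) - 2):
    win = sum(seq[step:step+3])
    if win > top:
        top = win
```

Max sum of 3-element window in [7, 1, 1, 7, 6, 2, 9]
`top` takes the values: 0 → 9 → 14 → 15 → 17

Answer: 17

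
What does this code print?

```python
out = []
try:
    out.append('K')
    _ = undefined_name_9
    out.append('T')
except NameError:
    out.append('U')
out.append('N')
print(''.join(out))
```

Execution trace: 'K' (try body) → 'U' (except NameError) → 'N' (after the try/except). Output: KUN

Answer: KUN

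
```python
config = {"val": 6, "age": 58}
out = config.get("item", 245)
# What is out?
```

Trace:
`config = {"val": 6, "age": 58}` → config = {'val': 6, 'age': 58}
`out = config.get("item", 245)` → out = 245
So out = 245

Answer: 245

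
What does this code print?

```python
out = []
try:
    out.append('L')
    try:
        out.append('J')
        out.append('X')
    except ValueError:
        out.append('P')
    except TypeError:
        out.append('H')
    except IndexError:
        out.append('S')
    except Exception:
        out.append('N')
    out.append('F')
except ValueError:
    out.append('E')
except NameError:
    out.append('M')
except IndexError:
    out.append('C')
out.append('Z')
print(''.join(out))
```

Execution trace: 'L' (try body) → 'J' (inner try body) → 'X' (inner try body, no exception) → 'F' (try body, no exception) → 'Z' (after the try/except). Output: LJXFZ

Answer: LJXFZ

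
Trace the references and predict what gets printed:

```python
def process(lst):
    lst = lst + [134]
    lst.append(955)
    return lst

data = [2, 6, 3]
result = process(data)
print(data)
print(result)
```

Key concept: rebinding parameter vs mutation.
Step by step:
`data = [2, 6, 3]` → data = [2, 6, 3]
`result = process(data)` → result = [2, 6, 3, 134, 955]
`print(data)` → prints [2, 6, 3]
`print(result)` → prints [2, 6, 3, 134, 955]

Answer:
[2, 6, 3]
[2, 6, 3, 134, 955]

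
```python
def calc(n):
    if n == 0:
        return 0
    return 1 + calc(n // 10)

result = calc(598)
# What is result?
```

Count of digits of 598: 3

Answer: 3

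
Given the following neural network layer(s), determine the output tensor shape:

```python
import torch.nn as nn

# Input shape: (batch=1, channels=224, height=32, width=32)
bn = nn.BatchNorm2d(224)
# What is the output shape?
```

Input: (1, 224, 32, 32) -> Output: (1, 224, 32, 32)

Answer: (1, 224, 32, 32)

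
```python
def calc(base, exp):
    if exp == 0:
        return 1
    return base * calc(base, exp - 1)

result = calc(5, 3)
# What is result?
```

calc(5, 3) = 5 * 5 * 5 = 125

Answer: 125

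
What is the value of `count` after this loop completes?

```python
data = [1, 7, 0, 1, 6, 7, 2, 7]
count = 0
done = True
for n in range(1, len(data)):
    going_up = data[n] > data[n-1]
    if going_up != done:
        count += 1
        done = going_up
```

Count direction changes in [1, 7, 0, 1, 6, 7, 2, 7]
`count` takes the values: 0 → 1 → 2 → 3 → 4

Answer: 4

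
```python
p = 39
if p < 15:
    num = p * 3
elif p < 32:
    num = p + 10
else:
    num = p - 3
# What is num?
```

Trace:
`p = 39` → p = 39
`if p < 15: ...` → p < 15 is False, p < 32 is False, take else branch → num = 36
So num = 36

Answer: 36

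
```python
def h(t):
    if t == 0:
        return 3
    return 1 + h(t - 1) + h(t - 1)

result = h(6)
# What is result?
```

h(t) = 1 + 2·h(t-1), h(0)=3. Closed form: (3+1)·2^6 - 1 = 255.

Answer: 255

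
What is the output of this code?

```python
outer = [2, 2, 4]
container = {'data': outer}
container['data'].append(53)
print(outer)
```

Key concept: dict holds reference to list.
Step by step:
`outer = [2, 2, 4]` → outer = [2, 2, 4]
`container = {'data': outer}` → container = {'data': [2, 2, 4]}
`container['data'].append(53)` → outer = [2, 2, 4, 53]; container = {'data': [2, 2, 4, 53]}
`print(outer)` → prints [2, 2, 4, 53]

Answer: [2, 2, 4, 53]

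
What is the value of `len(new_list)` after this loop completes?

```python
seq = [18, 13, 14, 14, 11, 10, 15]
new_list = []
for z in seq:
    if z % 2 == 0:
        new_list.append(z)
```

Count even numbers in [18, 13, 14, 14, 11, 10, 15]
`new_list` takes the values: [] → [18] → [18, 14] → [18, 14, 14] → [18, 14, 14, 10]
So `len(new_list)` = 4

Answer: 4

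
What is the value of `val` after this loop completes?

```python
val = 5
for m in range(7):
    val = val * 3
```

Multiply by 3, 7 times: 5 * 3^7 = 10935
`val` takes the values: 5 → 15 → 45 → 135 → 405 → 1215 → 3645 → 10935

Answer: 10935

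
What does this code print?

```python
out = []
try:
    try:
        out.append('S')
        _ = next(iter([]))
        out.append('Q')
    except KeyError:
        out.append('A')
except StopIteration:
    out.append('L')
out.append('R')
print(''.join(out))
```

Execution trace: 'S' (try body) → 'L' (outer except StopIteration) → 'R' (after the try/except). Output: SLR

Answer: SLR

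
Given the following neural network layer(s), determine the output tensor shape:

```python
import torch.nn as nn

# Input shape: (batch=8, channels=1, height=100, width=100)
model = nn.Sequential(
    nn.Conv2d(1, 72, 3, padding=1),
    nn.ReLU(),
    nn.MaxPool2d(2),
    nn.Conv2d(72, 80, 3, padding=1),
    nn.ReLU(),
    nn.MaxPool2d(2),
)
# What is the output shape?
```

Input: (8, 1, 100, 100) -> after first Conv2d: (8, 72, 100, 100) -> after first MaxPool2d: (8, 72, 50, 50) -> after second Conv2d: (8, 80, 50, 50) -> Output: (8, 80, 25, 25)

Answer: (8, 80, 25, 25)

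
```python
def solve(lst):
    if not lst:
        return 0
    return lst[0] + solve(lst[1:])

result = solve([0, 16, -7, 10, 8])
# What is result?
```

0 + 16 + (-7) + 10 + 8 + 0 = 27

Answer: 27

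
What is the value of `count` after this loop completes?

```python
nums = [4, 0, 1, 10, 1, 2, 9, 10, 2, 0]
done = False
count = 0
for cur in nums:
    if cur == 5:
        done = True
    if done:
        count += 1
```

Count elements after first 5 in [4, 0, 1, 10, 1, 2, 9, 10, 2, 0]
`count` takes the values: 0

Answer: 0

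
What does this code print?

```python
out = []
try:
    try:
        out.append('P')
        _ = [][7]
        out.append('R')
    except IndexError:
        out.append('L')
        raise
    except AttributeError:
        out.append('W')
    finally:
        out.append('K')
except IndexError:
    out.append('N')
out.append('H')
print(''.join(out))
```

Execution trace: 'P' (inner try body) → 'L' (inner except IndexError) → 'K' (inner finally) → 'N' (outer except IndexError) → 'H' (after the try/except). Output: PLKNH

Answer: PLKNH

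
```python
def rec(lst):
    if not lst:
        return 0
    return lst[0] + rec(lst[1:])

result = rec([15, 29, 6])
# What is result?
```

15 + 29 + 6 + 0 = 50

Answer: 50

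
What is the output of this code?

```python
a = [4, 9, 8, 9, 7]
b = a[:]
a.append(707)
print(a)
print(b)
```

Key concept: slice [:] creates copy.
Step by step:
`a = [4, 9, 8, 9, 7]` → a = [4, 9, 8, 9, 7]
`b = a[:]` → b = [4, 9, 8, 9, 7]
`a.append(707)` → a = [4, 9, 8, 9, 7, 707]
`print(a)` → prints [4, 9, 8, 9, 7, 707]
`print(b)` → prints [4, 9, 8, 9, 7]

Answer:
[4, 9, 8, 9, 7, 707]
[4, 9, 8, 9, 7]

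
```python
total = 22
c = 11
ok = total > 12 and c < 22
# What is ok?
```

Trace:
`total = 22` → total = 22
`c = 11` → c = 11
`ok = total > 12 and c < 22` → ok = True
So ok = True

Answer: True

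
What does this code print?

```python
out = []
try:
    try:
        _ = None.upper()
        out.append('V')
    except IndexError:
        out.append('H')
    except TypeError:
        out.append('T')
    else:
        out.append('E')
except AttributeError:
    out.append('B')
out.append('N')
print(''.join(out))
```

Execution trace: 'B' (outer except AttributeError) → 'N' (after the try/except). Output: BN

Answer: BN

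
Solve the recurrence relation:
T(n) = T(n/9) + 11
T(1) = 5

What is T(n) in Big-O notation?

Each step divides n by 9 and adds 11. After log_9(n) steps we reach T(1)=5. So T(n) = 11·log_9(n) + 5 = O(log n).

Answer: O(log n)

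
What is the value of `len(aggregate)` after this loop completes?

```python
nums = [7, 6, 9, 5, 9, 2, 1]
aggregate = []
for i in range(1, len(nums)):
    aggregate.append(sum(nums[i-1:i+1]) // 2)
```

Number of 2-element averages
`aggregate` takes the values: [] → [6] → [6, 7] → [6, 7, 7] → [6, 7, 7, 7] → [6, 7, 7, 7, 5] → [6, 7, 7, 7, 5, 1]
So `len(aggregate)` = 6

Answer: 6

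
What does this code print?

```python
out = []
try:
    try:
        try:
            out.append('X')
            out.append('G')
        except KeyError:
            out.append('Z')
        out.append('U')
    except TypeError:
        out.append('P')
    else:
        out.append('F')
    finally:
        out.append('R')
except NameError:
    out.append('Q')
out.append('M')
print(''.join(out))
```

Execution trace: 'X' (inner try body) → 'G' (inner try body, no exception) → 'U' (try body, no exception) → 'F' (else) → 'R' (finally) → 'M' (after the try/except). Output: XGUFRM

Answer: XGUFRM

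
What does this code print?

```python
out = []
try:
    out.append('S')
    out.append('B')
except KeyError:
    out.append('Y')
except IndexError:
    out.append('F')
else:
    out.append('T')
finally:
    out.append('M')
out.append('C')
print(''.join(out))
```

Execution trace: 'S' (try body) → 'B' (try body, no exception) → 'T' (else) → 'M' (finally) → 'C' (after the try/except). Output: SBTMC

Answer: SBTMC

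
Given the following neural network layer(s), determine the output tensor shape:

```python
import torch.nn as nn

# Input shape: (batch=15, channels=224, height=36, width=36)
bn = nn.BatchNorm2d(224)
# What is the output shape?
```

Input: (15, 224, 36, 36) -> Output: (15, 224, 36, 36)

Answer: (15, 224, 36, 36)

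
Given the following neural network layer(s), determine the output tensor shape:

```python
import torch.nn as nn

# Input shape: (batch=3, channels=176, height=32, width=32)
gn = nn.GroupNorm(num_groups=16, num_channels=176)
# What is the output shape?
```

Input: (3, 176, 32, 32) -> Output: (3, 176, 32, 32)

Answer: (3, 176, 32, 32)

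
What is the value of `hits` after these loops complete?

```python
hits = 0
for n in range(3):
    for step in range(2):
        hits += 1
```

3 * 2 = 6
`hits` takes the values: 0 → 1 → 2 → 3 → 4 → 5 → 6

Answer: 6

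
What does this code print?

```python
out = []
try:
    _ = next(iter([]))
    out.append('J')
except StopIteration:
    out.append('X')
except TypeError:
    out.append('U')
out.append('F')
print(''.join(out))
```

Execution trace: 'X' (except StopIteration) → 'F' (after the try/except). Output: XF

Answer: XF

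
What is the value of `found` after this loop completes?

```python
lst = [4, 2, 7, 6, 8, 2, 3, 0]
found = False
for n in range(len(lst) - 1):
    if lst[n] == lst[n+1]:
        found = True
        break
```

Check consecutive duplicates in [4, 2, 7, 6, 8, 2, 3, 0]
`found` takes the values: False

Answer: False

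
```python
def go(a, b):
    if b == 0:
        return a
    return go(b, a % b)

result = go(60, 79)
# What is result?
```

go(60, 79) -> go(79, 60) -> go(60, 19) -> go(19, 3) -> go(3, 1) -> go(1, 0) -> 1

Answer: 1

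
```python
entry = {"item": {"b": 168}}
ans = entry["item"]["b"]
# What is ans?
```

Trace:
`entry = {"item": {"b": 168}}` → entry = {'item': {'b': 168}}
`ans = entry["item"]["b"]` → ans = 168
So ans = 168

Answer: 168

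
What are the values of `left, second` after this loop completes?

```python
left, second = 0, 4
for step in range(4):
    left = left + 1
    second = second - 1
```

left goes 0→4, second goes 4→0
`left, second` takes the values: (0, 4) → (1, 4) → (1, 3) → (2, 3) → (2, 2) → (3, 2) → (3, 1) → (4, 1) → (4, 0)

Answer: 4, 0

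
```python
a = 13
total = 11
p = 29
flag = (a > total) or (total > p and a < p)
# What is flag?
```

Trace:
`a = 13` → a = 13
`total = 11` → total = 11
`p = 29` → p = 29
`flag = (a > total) or (total > p and a < p)` → flag = True
So flag = True

Answer: True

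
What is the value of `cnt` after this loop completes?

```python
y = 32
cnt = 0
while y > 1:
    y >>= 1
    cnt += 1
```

Count right shifts until 1
`cnt` takes the values: 0 → 1 → 2 → 3 → 4 → 5

Answer: 5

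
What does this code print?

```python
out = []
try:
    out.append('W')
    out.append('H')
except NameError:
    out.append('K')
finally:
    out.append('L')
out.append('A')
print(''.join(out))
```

Execution trace: 'W' (try body) → 'H' (try body, no exception) → 'L' (finally) → 'A' (after the try/except). Output: WHLA

Answer: WHLA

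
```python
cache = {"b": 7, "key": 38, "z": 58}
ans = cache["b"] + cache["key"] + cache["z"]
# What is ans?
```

Trace:
`cache = {"b": 7, "key": 38, "z": 58}` → cache = {'b': 7, 'key': 38, 'z': 58}
`ans = cache["b"] + cache["key"] + cache["z"]` → ans = 103
So ans = 103

Answer: 103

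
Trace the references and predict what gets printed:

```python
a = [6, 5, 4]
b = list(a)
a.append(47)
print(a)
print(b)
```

Key concept: list() constructor creates copy.
Step by step:
`a = [6, 5, 4]` → a = [6, 5, 4]
`b = list(a)` → b = [6, 5, 4]
`a.append(47)` → a = [6, 5, 4, 47]
`print(a)` → prints [6, 5, 4, 47]
`print(b)` → prints [6, 5, 4]

Answer:
[6, 5, 4, 47]
[6, 5, 4]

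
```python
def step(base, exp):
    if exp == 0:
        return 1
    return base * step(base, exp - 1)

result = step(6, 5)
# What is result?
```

step(6, 5) = 6 * 6 * 6 * 6 * 6 = 7776

Answer: 7776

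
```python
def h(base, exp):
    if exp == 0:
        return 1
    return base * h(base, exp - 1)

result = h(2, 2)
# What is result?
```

h(2, 2) = 2 * 2 = 4

Answer: 4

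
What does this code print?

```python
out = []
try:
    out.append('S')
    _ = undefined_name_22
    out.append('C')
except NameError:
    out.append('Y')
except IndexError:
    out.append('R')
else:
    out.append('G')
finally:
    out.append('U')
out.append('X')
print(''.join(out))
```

Execution trace: 'S' (try body) → 'Y' (except NameError) → 'U' (finally) → 'X' (after the try/except). Output: SYUX

Answer: SYUX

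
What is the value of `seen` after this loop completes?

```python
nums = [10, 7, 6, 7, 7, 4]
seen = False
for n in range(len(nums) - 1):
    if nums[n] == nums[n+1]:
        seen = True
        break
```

Check consecutive duplicates in [10, 7, 6, 7, 7, 4]
`seen` takes the values: False → True

Answer: True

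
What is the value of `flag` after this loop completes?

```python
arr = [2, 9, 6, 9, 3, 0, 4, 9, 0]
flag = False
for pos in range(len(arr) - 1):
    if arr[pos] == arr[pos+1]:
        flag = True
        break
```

Check consecutive duplicates in [2, 9, 6, 9, 3, 0, 4, 9, 0]
`flag` takes the values: False

Answer: False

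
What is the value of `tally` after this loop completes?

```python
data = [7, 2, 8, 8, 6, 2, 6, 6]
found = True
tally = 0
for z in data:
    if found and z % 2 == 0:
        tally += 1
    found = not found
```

Count even values at even positions
`tally` takes the values: 0 → 1 → 2 → 3

Answer: 3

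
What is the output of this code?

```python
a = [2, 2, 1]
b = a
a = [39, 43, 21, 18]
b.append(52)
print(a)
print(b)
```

Key concept: rebinding vs mutation: a is rebound to a new list, b still points at the original.
Step by step:
`a = [2, 2, 1]` → a = [2, 2, 1]
`b = a` → b = [2, 2, 1] (same object as a)
`a = [39, 43, 21, 18]` → a = [39, 43, 21, 18]
`b.append(52)` → b = [2, 2, 1, 52]
`print(a)` → prints [39, 43, 21, 18]
`print(b)` → prints [2, 2, 1, 52]

Answer:
[39, 43, 21, 18]
[2, 2, 1, 52]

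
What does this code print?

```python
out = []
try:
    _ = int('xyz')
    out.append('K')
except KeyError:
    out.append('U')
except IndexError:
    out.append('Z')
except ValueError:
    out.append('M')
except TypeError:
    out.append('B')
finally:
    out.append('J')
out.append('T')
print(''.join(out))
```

Execution trace: 'M' (except ValueError) → 'J' (finally) → 'T' (after the try/except). Output: MJT

Answer: MJT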